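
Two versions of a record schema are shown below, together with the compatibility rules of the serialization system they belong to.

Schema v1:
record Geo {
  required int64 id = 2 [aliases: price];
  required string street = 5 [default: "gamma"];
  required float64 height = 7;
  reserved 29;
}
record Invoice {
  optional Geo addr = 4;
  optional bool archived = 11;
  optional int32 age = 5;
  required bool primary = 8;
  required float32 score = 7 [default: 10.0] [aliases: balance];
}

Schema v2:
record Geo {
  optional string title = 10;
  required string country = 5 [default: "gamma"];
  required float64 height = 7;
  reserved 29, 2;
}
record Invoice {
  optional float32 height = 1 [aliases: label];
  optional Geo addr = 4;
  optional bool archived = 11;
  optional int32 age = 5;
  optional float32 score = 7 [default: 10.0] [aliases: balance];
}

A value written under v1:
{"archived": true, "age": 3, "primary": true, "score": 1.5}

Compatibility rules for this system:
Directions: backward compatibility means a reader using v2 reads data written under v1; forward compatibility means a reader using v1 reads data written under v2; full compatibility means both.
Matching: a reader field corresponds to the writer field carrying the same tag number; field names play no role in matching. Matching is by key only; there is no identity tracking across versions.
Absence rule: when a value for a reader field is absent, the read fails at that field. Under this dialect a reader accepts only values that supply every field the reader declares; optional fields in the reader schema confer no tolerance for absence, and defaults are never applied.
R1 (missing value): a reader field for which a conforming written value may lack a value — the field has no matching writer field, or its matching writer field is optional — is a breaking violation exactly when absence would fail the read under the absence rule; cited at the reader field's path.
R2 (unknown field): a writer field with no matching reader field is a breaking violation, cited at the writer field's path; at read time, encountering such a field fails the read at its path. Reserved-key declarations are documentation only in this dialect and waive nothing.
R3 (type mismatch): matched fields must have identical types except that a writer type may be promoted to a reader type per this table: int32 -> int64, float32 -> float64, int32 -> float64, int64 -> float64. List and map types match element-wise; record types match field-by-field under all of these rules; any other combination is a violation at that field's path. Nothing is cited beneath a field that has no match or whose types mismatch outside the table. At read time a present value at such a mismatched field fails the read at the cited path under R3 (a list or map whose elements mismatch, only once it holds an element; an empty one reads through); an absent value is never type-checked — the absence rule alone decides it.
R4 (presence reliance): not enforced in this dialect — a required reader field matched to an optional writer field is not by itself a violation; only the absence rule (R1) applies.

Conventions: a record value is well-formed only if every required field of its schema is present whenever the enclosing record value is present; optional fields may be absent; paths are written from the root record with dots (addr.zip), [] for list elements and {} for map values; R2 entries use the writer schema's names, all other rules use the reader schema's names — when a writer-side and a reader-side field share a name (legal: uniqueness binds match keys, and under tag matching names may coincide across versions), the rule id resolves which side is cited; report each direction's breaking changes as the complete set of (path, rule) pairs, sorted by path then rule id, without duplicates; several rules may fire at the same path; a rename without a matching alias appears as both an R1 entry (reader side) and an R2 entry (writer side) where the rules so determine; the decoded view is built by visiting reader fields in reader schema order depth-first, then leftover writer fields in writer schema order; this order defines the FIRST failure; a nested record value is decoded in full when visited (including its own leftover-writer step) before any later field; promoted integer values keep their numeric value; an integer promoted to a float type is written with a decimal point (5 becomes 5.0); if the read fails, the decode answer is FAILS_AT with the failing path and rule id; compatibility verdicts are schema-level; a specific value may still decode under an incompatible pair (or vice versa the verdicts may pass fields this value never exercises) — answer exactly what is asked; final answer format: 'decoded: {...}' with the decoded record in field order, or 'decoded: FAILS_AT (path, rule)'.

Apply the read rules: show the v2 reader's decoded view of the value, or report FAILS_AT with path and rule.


decoded: FAILS_AT (height, R1)

in Invoice below, arrows point writer -> reader
decoding the Invoice value with the v2 reader:
  read fails at height under R1 (no fill)
  => FAILS_AT (height, R1)
checking off the Invoice differences that do not matter here:
  removed field id from record Geo (its key 2 joins the reserved list) -> a verdict-level change on Invoice — the shown value reads the same
  added field title to record Geo: optional string, tag 10 (in v2 it sits immediately before country) -> a verdict-level change on Invoice — the shown value reads the same
  removed field primary from record Invoice -> a verdict-level change on Invoice — the shown value reads the same
  field score in record Invoice: required changed to optional -> a verdict-level change on Invoice — the shown value reads the same
  renamed field street to country in record Geo -> triggers nothing under the printed rules; the Invoice answer is the same either way


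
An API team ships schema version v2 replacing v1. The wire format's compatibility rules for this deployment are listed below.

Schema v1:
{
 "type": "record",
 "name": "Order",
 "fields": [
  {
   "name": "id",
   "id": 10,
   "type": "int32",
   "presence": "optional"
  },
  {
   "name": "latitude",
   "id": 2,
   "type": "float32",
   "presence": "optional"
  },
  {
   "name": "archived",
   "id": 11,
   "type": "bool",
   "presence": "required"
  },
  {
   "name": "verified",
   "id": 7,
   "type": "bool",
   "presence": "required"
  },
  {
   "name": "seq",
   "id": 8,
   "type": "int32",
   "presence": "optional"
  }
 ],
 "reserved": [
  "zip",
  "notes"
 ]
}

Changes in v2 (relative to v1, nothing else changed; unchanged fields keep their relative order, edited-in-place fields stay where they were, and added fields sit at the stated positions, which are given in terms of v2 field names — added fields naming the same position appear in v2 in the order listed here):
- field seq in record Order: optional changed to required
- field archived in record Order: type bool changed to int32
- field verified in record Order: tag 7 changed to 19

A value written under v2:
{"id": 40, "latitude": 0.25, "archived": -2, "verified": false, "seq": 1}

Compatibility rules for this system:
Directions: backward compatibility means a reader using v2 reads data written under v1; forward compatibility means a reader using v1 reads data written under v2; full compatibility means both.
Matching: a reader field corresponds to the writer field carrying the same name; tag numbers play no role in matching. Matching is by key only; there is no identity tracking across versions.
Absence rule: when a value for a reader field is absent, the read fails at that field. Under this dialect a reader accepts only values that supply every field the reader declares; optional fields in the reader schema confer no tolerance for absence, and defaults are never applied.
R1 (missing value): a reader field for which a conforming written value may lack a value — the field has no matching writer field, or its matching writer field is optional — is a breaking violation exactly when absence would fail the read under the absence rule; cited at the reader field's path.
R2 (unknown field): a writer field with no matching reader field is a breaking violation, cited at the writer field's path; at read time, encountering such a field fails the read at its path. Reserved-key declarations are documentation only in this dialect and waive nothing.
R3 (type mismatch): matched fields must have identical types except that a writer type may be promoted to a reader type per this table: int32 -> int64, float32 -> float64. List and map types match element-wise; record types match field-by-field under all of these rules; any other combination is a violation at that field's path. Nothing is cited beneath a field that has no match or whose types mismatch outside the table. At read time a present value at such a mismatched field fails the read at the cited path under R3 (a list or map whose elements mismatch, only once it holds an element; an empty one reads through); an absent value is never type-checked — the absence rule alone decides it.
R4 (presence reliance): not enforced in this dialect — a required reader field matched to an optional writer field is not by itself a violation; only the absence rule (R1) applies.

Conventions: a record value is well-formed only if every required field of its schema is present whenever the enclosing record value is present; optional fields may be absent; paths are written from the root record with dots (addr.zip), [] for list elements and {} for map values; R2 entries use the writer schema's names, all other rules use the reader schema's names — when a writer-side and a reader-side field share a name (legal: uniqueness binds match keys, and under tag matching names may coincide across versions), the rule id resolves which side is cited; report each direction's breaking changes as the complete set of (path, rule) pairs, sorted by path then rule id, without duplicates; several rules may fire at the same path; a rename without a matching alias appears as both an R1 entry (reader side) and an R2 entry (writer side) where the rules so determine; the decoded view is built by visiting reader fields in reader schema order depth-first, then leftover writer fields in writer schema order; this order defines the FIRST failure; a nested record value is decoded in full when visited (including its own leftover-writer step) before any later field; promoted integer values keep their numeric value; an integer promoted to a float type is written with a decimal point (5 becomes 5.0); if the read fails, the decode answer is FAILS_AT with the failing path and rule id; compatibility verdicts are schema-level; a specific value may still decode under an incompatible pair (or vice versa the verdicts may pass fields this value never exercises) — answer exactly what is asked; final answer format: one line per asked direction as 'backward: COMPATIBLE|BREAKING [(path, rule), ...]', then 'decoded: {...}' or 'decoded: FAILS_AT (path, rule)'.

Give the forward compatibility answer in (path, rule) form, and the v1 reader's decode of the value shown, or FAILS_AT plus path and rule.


forward: BREAKING [(archived, R3), (id, R1), (latitude, R1)]; decoded: FAILS_AT (archived, R3)

the writer's type comes first in each Order pair
forward pass over Order, reader schema v1, writer schema v2:
  id <- id (int32 -> int32, writer optional)
  latitude <- latitude (float32 -> float32, writer optional)
  archived <- archived (int32 -> bool, writer required)
  verified <- verified (bool -> bool, writer required)
  seq <- seq (int32 -> int32, writer required)
  R3 fires at archived
  R1 fires at id
  R1 fires at latitude
  => forward verdict for Order: BREAKING, 3 violation(s)
decode (reader v1):
  id := 40
  latitude := 0.25
  read fails at archived under R3
  => FAILS_AT (archived, R3)
checking off the Order differences that do not matter here:
  field verified in record Order: tag 7 changed to 19 -> triggers nothing under Order's printed rules — same verdict


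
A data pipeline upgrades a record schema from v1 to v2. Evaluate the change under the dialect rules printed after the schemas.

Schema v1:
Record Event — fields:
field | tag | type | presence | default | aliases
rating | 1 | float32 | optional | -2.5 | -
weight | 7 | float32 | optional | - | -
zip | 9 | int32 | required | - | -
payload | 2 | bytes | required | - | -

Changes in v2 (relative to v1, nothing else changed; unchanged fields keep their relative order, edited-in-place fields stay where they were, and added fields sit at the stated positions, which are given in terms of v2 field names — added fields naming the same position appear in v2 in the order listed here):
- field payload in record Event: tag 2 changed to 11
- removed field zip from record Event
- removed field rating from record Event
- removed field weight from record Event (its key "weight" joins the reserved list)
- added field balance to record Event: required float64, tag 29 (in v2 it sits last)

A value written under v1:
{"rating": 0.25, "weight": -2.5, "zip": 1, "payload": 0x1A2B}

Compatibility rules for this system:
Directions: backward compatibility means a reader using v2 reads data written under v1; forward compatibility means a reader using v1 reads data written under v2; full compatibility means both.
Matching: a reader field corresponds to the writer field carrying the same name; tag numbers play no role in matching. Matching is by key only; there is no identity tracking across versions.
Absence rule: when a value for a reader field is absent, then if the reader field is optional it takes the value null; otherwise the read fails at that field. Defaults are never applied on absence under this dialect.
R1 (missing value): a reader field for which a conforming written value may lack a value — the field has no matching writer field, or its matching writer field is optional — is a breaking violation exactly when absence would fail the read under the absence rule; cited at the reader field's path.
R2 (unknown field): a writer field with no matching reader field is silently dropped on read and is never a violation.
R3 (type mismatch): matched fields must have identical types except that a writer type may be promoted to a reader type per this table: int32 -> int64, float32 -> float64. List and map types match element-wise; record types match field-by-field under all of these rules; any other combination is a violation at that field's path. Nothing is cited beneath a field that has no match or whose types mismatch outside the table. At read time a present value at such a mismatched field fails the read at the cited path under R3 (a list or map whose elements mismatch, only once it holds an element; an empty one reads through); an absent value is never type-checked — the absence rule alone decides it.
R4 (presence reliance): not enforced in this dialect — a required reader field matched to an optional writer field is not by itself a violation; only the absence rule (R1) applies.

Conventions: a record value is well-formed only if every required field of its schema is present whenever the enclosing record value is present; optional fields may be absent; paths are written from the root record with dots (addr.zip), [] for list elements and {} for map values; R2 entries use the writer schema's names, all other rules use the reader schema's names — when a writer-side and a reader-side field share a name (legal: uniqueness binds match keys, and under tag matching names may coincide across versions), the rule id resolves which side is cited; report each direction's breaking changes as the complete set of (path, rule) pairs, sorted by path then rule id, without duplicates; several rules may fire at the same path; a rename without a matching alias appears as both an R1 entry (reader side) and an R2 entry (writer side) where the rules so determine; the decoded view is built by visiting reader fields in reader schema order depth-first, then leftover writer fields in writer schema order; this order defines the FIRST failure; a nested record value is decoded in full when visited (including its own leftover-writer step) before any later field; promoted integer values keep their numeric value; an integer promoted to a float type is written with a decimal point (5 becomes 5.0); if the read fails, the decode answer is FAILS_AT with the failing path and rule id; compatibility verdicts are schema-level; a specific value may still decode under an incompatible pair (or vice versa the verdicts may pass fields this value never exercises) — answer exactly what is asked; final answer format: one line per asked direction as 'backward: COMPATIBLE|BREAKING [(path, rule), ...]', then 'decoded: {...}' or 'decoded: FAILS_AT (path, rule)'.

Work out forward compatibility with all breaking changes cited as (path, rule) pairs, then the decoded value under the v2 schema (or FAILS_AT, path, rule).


in Event below, arrows point writer -> reader
forward for Event (reader v1, writer v2):
  rating has no writer counterpart
  weight has no writer counterpart
  zip has no writer counterpart
  payload: paired with writer payload (bytes -> bytes; writer required)
  leftover writer field: balance
  breaking: (zip, R1)
  => forward: BREAKING (1)
decode walk for Event under reader schema v2:
  payload := 0x1A2B
  read fails at balance under R1 (no fill)
  => FAILS_AT (balance, R1)
diffs on Event not affecting the asked answer:
  field payload in record Event: tag 2 changed to 11 -> triggers nothing under Event's printed rules — same verdict
  removed field rating from record Event -> triggers nothing under Event's printed rules — same verdict
  removed field weight from record Event (its key "weight" joins the reserved list) -> triggers nothing under Event's printed rules — same verdict

forward: BREAKING [(zip, R1)]; decoded: FAILS_AT (balance, R1)


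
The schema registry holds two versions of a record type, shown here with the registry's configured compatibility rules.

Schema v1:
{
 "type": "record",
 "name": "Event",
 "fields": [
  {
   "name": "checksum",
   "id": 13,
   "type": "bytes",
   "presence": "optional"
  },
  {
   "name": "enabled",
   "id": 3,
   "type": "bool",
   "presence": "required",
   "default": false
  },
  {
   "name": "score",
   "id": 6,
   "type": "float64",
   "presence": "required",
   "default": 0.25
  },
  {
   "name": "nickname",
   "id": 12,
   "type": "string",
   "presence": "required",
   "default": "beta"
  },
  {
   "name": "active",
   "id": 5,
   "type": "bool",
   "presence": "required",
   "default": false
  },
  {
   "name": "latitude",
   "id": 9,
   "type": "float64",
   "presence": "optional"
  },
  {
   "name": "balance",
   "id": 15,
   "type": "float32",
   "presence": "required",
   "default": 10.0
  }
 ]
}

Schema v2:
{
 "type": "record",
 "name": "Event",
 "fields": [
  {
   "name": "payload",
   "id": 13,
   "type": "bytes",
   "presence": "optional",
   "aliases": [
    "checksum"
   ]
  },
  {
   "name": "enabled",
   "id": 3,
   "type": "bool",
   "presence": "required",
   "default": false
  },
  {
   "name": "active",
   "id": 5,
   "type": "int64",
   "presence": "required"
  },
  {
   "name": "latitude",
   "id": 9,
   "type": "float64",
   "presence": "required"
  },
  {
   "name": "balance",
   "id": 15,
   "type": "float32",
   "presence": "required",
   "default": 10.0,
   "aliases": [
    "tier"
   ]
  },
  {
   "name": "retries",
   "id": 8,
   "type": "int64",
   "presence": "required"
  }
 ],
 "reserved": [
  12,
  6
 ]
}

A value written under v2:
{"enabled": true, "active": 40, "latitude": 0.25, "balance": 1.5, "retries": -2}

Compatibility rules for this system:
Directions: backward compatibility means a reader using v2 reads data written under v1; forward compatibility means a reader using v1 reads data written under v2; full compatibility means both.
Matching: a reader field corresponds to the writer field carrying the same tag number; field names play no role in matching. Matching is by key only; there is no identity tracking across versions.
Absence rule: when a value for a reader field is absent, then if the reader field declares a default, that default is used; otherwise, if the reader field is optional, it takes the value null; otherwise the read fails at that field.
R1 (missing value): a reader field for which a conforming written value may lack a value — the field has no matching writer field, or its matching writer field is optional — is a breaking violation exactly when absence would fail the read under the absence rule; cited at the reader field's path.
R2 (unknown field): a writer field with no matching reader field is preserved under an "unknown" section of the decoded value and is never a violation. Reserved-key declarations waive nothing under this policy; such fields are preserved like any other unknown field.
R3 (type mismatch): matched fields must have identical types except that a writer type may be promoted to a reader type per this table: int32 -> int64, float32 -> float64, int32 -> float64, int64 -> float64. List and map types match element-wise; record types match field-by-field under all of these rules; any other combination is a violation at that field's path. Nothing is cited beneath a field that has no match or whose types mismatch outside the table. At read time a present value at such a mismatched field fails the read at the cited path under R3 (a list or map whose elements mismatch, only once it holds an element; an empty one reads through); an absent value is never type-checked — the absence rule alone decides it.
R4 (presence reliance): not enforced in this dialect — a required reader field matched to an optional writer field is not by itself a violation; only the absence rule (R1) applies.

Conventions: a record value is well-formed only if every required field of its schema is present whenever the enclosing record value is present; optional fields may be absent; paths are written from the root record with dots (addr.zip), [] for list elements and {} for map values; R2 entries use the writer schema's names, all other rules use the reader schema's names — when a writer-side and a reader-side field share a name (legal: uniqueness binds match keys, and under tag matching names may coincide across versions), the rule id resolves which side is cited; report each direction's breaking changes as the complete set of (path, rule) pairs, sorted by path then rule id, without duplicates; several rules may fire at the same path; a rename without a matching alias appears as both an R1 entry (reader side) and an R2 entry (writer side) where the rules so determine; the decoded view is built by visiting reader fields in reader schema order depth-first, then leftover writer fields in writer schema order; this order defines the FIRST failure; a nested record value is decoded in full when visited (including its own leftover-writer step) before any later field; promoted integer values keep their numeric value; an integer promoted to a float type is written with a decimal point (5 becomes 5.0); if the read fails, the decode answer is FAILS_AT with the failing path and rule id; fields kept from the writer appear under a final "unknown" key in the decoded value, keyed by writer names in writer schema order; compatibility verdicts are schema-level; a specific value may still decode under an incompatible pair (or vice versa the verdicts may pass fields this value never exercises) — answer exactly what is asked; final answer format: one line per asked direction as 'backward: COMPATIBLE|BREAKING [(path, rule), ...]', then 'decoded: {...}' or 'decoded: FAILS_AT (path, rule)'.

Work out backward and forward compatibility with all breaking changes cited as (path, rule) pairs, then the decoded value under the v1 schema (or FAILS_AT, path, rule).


backward: BREAKING [(active, R3), (latitude, R1), (retries, R1)]; forward: BREAKING [(active, R3)]; decoded: FAILS_AT (active, R3)

in Event below, arrows point writer -> reader
checking backward for Event: reader v2 against writer v1:
  payload <- checksum (bytes -> bytes, writer optional)
  enabled <- enabled (bool -> bool, writer required)
  active <- active (bool -> int64, writer required)
  latitude <- latitude (float64 -> float64, writer optional)
  balance <- balance (float32 -> float32, writer required)
  no writer field matches reader retries
  writer field score has no reader counterpart
  writer field nickname has no reader counterpart
  R3 fires at active
  R1 fires at latitude
  R1 fires at retries
  => backward: BREAKING (3)
checking forward for Event: reader v1 against writer v2:
  checksum <- payload (bytes -> bytes, writer optional)
  enabled <- enabled (bool -> bool, writer required)
  no writer field matches reader score
  no writer field matches reader nickname
  active <- active (int64 -> bool, writer required)
  latitude <- latitude (float64 -> float64, writer required)
  balance <- balance (float32 -> float32, writer required)
  writer field retries has no reader counterpart
  R3 fires at active
  => forward: BREAKING (1)
decoding the Event value with the v1 reader:
  checksum := null (absent, optional -> null)
  enabled := true
  score := 0.25 (absent -> default)
  nickname := "beta" (absent -> default)
  read fails at active under R3
  => FAILS_AT (active, R3)


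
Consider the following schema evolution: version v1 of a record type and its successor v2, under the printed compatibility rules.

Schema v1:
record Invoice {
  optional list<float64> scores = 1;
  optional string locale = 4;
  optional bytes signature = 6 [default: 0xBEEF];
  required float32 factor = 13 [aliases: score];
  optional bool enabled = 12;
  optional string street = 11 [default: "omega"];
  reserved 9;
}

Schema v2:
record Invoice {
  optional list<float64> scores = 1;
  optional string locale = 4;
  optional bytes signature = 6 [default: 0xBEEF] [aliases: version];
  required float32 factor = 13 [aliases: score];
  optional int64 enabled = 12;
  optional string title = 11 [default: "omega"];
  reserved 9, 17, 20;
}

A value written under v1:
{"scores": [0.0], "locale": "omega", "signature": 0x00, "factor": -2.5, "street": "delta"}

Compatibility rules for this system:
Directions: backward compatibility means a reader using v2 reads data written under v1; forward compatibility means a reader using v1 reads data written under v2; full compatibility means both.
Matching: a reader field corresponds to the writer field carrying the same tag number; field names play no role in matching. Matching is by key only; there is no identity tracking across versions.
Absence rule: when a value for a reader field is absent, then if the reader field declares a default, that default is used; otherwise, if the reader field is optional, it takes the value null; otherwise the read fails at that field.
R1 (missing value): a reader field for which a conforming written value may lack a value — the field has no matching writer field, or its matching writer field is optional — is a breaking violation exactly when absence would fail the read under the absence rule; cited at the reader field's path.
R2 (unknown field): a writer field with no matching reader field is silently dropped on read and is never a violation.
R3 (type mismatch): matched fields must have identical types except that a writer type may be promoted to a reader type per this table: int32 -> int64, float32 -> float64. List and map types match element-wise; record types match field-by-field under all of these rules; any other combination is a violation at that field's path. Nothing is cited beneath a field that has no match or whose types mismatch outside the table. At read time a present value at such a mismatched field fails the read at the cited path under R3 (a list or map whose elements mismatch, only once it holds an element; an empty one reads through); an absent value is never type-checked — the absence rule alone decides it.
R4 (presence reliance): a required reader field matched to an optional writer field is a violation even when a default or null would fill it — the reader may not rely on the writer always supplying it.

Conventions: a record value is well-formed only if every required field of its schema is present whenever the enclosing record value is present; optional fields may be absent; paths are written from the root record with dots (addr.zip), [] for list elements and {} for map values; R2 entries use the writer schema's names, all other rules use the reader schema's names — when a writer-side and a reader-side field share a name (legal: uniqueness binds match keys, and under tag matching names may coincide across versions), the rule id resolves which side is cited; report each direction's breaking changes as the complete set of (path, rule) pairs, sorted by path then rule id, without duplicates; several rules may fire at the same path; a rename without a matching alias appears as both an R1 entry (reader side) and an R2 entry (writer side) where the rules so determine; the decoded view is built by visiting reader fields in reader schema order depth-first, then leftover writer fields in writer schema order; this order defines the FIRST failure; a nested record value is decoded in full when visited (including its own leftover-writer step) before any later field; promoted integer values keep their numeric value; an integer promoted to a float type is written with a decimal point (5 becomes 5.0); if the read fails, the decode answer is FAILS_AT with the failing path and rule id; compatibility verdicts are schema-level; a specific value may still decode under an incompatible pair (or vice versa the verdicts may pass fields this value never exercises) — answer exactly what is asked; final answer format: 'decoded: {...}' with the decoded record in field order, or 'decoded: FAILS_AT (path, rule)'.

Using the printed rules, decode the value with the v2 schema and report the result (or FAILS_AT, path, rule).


decoded: {"scores": [0.0], "locale": "omega", "signature": 0x00, "factor": -2.5, "enabled": null, "title": "delta"}

arrows below run writer -> reader for Invoice
migrating the Invoice value to v2:
  scores := [0.0]
  locale := "omega"
  signature := 0x00
  factor := -2.5
  enabled := null (missing; optional => null)
  title := "delta" (from writer street)
  => decoded: {"scores": [0.0], "locale": "omega", "signature": 0x00, "factor": -2.5, "enabled": null, "title": "delta"}
diffs on Invoice not affecting the asked answer:
  field enabled in record Invoice: type bool changed to int64 -> affects the rule determinations only; this particular Invoice value decodes identically


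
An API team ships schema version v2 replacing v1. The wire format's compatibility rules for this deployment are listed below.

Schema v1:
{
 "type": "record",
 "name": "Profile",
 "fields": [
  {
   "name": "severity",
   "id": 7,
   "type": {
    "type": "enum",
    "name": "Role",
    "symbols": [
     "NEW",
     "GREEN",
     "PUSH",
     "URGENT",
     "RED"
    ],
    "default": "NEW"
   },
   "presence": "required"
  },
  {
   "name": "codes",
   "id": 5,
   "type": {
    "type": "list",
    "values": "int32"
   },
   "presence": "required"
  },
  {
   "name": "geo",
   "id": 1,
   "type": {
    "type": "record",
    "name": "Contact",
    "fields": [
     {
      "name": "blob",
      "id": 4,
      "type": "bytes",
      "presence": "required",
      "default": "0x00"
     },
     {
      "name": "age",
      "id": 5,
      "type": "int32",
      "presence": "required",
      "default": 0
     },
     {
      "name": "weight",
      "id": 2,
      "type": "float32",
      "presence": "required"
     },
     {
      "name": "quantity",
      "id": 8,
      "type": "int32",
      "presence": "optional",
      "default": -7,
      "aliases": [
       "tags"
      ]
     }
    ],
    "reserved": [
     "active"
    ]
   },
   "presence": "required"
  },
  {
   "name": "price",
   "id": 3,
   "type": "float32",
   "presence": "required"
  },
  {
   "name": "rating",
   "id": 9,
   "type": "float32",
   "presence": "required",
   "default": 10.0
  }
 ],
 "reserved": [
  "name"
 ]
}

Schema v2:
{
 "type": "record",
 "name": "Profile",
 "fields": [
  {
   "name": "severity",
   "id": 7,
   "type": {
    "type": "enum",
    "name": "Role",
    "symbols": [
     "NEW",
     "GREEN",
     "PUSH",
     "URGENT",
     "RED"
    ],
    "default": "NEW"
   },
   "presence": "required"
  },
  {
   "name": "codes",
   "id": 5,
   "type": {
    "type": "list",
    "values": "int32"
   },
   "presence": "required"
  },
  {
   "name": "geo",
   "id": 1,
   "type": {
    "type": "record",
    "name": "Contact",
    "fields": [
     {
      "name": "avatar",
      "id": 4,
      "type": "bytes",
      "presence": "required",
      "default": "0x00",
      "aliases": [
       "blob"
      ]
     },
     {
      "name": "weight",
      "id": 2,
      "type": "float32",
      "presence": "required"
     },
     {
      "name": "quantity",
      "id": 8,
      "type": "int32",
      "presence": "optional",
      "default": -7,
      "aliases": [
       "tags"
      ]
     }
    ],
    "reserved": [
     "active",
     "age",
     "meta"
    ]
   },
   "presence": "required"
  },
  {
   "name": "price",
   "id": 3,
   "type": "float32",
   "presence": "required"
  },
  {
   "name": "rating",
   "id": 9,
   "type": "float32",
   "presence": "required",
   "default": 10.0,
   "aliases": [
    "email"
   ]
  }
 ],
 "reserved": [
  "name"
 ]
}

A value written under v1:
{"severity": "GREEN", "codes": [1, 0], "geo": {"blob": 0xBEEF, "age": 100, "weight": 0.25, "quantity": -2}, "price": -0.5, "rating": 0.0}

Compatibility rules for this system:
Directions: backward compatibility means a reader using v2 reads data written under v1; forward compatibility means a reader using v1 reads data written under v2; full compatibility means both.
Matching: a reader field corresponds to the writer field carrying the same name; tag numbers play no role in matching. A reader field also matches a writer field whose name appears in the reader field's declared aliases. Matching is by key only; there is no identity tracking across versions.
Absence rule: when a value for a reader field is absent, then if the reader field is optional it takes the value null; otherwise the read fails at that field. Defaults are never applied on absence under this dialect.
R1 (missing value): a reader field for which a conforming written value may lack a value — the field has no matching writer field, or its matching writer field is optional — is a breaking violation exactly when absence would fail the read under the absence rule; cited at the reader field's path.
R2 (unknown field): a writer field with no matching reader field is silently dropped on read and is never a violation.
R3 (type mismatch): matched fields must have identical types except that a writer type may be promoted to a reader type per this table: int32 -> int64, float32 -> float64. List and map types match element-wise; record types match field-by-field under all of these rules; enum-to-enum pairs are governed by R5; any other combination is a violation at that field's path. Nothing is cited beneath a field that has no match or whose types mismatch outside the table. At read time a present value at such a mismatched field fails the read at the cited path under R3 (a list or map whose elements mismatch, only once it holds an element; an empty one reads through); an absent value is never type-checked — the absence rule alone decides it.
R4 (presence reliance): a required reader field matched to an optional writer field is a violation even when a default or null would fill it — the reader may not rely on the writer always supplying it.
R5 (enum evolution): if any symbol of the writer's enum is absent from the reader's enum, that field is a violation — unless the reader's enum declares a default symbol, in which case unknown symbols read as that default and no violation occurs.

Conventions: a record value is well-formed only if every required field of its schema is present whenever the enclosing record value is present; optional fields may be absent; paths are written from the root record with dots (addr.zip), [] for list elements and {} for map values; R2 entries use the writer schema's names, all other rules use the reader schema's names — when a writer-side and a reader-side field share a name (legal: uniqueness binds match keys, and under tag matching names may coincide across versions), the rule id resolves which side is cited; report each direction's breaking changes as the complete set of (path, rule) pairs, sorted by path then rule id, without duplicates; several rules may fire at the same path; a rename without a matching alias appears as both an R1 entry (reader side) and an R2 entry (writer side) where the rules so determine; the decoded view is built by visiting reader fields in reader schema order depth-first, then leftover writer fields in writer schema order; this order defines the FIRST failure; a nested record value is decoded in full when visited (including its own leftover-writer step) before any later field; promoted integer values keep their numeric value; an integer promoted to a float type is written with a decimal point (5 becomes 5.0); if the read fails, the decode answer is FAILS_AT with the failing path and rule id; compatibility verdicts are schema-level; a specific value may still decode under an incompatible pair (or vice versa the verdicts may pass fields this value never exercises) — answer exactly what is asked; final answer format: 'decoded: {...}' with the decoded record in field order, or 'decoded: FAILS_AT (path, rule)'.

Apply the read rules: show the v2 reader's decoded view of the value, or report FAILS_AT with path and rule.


the writer's type comes first in each Profile pair
decoding the Profile value with the v2 reader:
  severity := "GREEN"
  codes := [1, 0]
  geo.avatar := 0xBEEF (from writer blob)
  geo.weight := 0.25
  geo.quantity := -2
  writer geo.age: unknown -> dropped
  price := -0.5
  rating := 0.0
  => decoded: {"severity": "GREEN", "codes": [1, 0], "geo": {"avatar": 0xBEEF, "weight": 0.25, "quantity": -2}, "price": -0.5, "rating": 0.0}

decoded: {"severity": "GREEN", "codes": [1, 0], "geo": {"avatar": 0xBEEF, "weight": 0.25, "quantity": -2}, "price": -0.5, "rating": 0.0}


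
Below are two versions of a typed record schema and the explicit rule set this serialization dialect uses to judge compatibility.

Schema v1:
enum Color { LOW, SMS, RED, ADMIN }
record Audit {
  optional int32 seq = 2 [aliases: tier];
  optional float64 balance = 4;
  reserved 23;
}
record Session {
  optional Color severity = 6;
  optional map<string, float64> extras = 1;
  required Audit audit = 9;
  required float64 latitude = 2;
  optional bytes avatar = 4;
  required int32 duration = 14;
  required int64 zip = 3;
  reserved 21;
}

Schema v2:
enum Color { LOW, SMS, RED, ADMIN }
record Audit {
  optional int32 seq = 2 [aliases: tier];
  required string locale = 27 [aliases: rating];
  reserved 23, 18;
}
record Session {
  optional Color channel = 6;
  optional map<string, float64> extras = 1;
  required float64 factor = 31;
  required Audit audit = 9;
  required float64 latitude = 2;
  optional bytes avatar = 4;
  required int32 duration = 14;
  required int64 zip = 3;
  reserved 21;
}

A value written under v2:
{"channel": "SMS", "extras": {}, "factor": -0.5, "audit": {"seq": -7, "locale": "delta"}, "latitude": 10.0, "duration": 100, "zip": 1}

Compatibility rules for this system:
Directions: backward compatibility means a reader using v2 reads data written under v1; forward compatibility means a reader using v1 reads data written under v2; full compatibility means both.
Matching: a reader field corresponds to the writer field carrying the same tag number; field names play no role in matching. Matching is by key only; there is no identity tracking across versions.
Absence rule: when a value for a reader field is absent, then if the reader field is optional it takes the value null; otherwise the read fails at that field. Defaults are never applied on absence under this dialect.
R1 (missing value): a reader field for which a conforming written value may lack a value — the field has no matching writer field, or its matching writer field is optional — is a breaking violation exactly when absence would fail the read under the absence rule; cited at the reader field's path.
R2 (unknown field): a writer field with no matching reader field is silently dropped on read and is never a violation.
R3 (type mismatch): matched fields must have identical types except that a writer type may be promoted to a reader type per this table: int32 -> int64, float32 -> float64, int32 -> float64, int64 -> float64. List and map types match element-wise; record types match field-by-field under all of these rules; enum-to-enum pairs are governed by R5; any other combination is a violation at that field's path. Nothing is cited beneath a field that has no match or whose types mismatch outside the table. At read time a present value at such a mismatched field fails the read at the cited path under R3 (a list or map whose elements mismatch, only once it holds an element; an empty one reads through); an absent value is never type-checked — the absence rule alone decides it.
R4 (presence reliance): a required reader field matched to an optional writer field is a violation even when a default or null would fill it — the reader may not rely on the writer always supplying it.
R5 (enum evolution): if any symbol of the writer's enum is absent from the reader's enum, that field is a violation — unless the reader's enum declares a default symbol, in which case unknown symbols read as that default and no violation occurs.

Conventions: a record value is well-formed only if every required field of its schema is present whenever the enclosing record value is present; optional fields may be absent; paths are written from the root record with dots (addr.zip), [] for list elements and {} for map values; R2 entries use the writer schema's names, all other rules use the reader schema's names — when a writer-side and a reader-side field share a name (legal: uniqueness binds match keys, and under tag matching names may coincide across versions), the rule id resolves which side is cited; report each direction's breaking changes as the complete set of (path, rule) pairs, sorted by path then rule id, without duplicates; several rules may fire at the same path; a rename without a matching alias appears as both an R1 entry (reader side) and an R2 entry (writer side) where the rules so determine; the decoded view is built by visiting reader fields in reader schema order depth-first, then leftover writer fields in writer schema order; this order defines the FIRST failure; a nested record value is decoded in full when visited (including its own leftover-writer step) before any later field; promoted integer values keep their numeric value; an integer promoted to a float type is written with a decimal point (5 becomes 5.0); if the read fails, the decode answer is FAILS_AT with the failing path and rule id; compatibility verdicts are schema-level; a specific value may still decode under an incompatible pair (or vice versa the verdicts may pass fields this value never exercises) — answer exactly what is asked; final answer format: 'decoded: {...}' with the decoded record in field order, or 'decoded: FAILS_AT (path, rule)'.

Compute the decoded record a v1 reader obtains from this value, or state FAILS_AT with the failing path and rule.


each type pair in Session: writer, then reader
migrating the Session value to v1:
  severity := "SMS" (from writer channel)
  extras := {}
  audit.seq := -7
  audit.balance := null (missing; optional => null)
  writer audit.locale: no reader field; dropped
  latitude := 10.0
  avatar := null (missing; optional => null)
  duration := 100
  zip := 1
  writer factor: no reader field; dropped
  => decoded: {"severity": "SMS", "extras": {}, "audit": {"seq": -7, "balance": null}, "latitude": 10.0, "avatar": null, "duration": 100, "zip": 1}
checking off the Session differences that do not matter here:
  renamed field severity to channel in record Session -> triggers nothing under the printed rules; the Session answer is the same either way
  added field factor to record Session: required float64, tag 31 (in v2 it sits immediately before audit) -> affects the rule determinations only; this particular Session value decodes identically
  removed field balance from record Audit -> triggers nothing under the printed rules; the Session answer is the same either way
  added field locale to record Audit: required string, tag 27 (in v2 it sits last) -> affects the rule determinations only; this particular Session value decodes identically

decoded: {"severity": "SMS", "extras": {}, "audit": {"seq": -7, "balance": null}, "latitude": 10.0, "avatar": null, "duration": 100, "zip": 1}
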